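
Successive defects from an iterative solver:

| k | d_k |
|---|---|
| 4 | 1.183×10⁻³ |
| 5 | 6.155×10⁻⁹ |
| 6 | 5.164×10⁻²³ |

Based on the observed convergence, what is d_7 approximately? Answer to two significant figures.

1.6e-60

First estimate the order: p ≈ ln(d_6/d_5) / ln(d_5/d_4) = ln(5.164×10⁻²³/6.155×10⁻⁹)/ln(6.155×10⁻⁹/1.183×10⁻³) = ln(8.38993e-15)/ln(5.20287e-06) ≈ 2.6641.
Then d_7 ≈ d_6·(d_6/d_5)^p = 5.164×10⁻²³·(8.38993e-15)^2.6641 = 5.164×10⁻²³·3.15853e-38 ≈ 1.631e-60.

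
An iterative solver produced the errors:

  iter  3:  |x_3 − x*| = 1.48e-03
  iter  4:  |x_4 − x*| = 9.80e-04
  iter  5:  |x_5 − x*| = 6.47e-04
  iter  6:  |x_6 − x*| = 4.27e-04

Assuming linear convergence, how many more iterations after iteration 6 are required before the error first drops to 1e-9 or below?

32

Rate ρ ≈ |x_6 − x*|/|x_5 − x*| = 4.27e-04/6.47e-04 = 0.6600.
After j more steps, |x_{6+j} − x*| ≈ 4.27e-04·ρ^j; need ρ^j ≤ 1e-9/4.27e-04 = 2.34192e-06.
j ≥ ln(2.34192e-06)/ln(0.6600) = -12.9645/-0.41552 = 31.201.
So 32 more iterations are needed.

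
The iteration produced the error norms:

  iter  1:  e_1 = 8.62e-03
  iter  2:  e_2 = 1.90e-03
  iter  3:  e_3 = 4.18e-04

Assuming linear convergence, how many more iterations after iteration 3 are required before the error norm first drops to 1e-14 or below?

Rate ρ ≈ e_3/e_2 = 4.18e-04/1.90e-03 = 0.2200.
After j more steps, e_{3+j} ≈ 4.18e-04·ρ^j; need ρ^j ≤ 1e-14/4.18e-04 = 2.39234e-11.
j ≥ ln(2.39234e-11)/ln(0.2200) = -24.4562/-1.51413 = 16.152.
So 17 more iterations are needed.

17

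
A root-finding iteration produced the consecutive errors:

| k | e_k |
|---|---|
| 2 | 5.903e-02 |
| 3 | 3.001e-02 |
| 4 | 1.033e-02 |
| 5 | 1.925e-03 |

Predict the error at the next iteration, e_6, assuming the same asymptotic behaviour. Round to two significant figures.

1.4e-4

First estimate the order: p ≈ ln(e_5/e_4) / ln(e_4/e_3) = ln(1.925e-03/1.033e-02)/ln(1.033e-02/3.001e-02) = ln(0.18635)/ln(0.344219) ≈ 1.5754.
Then e_6 ≈ e_5·(e_5/e_4)^p = 1.925e-03·(0.18635)^1.5754 = 1.925e-03·0.0708724 ≈ 0.0001364.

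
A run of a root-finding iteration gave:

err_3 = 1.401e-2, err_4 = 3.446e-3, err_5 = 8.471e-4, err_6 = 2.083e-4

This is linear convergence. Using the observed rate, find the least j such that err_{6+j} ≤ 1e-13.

16

Rate ρ ≈ err_6/err_5 = 2.083e-4/8.471e-4 = 0.2459.
After j more steps, err_{6+j} ≈ 2.083e-4·ρ^j; need ρ^j ≤ 1e-13/2.083e-4 = 4.80077e-10.
j ≥ ln(4.80077e-10)/ln(0.2459) = -21.4571/-1.40283 = 15.296.
So 16 more iterations are needed.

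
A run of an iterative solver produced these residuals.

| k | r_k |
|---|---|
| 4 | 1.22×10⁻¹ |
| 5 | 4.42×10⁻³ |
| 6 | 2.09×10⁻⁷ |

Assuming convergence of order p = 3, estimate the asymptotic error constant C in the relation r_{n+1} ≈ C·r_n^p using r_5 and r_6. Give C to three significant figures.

C ≈ r_6 / r_5^3
  = 2.09×10⁻⁷ / (4.42×10⁻³)^3
  = 2.09×10⁻⁷ / 8.63509e-08 ≈ 2.4204

2.42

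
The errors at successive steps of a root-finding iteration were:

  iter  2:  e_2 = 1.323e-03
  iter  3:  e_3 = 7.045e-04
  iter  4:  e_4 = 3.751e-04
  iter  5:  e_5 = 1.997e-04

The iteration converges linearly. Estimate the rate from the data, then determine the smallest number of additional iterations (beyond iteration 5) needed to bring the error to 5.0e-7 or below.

10

Rate ρ ≈ e_5/e_4 = 1.997e-04/3.751e-04 = 0.5324.
After j more steps, e_{5+j} ≈ 1.997e-04·ρ^j; need ρ^j ≤ 5.0e-7/1.997e-04 = 0.00250376.
j ≥ ln(0.00250376)/ln(0.5324) = -5.9900/-0.63036 = 9.503.
So 10 more iterations are needed.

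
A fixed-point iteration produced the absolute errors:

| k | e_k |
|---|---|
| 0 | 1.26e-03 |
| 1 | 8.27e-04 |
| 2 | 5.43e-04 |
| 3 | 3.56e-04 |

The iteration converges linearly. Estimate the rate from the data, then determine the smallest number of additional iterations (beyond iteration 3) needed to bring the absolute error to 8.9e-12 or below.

Rate ρ ≈ e_3/e_2 = 3.56e-04/5.43e-04 = 0.6556.
After j more steps, e_{3+j} ≈ 3.56e-04·ρ^j; need ρ^j ≤ 8.9e-12/3.56e-04 = 2.5e-08.
j ≥ ln(2.5e-08)/ln(0.6556) = -17.5044/-0.42220 = 41.460.
So 42 more iterations are needed.

42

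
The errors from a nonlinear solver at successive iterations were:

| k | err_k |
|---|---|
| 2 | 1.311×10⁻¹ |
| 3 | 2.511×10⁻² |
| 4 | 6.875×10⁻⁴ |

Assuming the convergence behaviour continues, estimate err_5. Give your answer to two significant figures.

2.7e-7

First estimate the order: p ≈ ln(err_4/err_3) / ln(err_3/err_2) = ln(6.875×10⁻⁴/2.511×10⁻²)/ln(2.511×10⁻²/1.311×10⁻¹) = ln(0.0273795)/ln(0.191533) ≈ 2.1770.
Then err_5 ≈ err_4·(err_4/err_3)^p = 6.875×10⁻⁴·(0.0273795)^2.1770 = 6.875×10⁻⁴·0.000396529 ≈ 2.726e-07.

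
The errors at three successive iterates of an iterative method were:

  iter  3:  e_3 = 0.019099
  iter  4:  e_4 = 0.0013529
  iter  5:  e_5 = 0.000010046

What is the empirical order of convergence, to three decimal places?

p ≈ ln(e_5/e_4) / ln(e_4/e_3)
  = ln(0.000010046/0.0013529) / ln(0.0013529/0.019099)
  = ln(0.00742553) / ln(0.0708362)
  = -4.902831 / -2.647385 ≈ 1.851952

1.852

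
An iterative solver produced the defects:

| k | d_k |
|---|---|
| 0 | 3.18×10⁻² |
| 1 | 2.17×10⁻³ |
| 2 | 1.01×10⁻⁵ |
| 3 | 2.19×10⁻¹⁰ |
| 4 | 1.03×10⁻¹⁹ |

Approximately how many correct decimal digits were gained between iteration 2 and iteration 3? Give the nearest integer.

5

Digits gained ≈ log₁₀(d_2/d_3) = log₁₀(1.01×10⁻⁵/2.19×10⁻¹⁰) = log₁₀(46118.7) ≈ 4.664.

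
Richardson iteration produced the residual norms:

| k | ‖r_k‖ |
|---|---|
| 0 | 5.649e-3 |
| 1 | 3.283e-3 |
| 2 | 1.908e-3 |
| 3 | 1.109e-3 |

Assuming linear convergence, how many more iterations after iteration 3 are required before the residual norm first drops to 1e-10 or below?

Rate ρ ≈ ‖r_3‖/‖r_2‖ = 1.109e-3/1.908e-3 = 0.5812.
After j more steps, ‖r_{3+j}‖ ≈ 1.109e-3·ρ^j; need ρ^j ≤ 1e-10/1.109e-3 = 9.01713e-08.
j ≥ ln(9.01713e-08)/ln(0.5812) = -16.2216/-0.54266 = 29.893.
So 30 more iterations are needed.

30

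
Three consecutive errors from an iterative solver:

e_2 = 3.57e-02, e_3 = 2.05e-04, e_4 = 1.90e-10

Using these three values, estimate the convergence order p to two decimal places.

2.69

p ≈ ln(e_4/e_3) / ln(e_3/e_2)
  = ln(1.90e-10/2.05e-04) / ln(2.05e-04/3.57e-02)
  = ln(9.26829e-07) / ln(0.0057423)
  = -13.89150 / -5.15990 ≈ 2.69220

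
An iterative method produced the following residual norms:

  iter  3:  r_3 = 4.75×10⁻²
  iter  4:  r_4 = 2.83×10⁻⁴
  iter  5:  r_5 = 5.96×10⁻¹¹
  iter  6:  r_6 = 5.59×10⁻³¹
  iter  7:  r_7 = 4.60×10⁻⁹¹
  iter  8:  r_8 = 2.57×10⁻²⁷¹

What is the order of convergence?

3

Consecutive ratios: r_8/r_7 = 2.57×10⁻²⁷¹/4.60×10⁻⁹¹ = 5.58696e-181, r_7/r_6 = 4.60×10⁻⁹¹/5.59×10⁻³¹ = 8.22898e-61.
p ≈ ln(5.58696e-181)/ln(8.22898e-61) = -415.0475/-138.3500 ≈ 3.00.
So the convergence is cubic (order 3).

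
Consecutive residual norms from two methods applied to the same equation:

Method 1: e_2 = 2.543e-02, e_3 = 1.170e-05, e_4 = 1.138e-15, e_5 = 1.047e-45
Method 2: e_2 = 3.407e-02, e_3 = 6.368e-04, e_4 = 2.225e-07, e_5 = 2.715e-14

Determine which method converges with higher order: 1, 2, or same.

Method 1: p ≈ ln(1.047e-45/1.138e-15)/ln(1.138e-15/1.170e-05) ≈ 3.00.
Method 2: p ≈ ln(2.715e-14/2.225e-07)/ln(2.225e-07/6.368e-04) ≈ 2.00.
Method 1 has the higher order (≈3.0 vs ≈2.0).

1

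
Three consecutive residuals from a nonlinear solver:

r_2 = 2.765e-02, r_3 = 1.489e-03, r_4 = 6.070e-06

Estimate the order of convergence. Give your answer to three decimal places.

p ≈ ln(r_4/r_3) / ln(r_3/r_2)
  = ln(6.070e-06/1.489e-03) / ln(1.489e-03/2.765e-02)
  = ln(0.00407656) / ln(0.0538517)
  = -5.502502 / -2.921521 ≈ 1.883437

1.883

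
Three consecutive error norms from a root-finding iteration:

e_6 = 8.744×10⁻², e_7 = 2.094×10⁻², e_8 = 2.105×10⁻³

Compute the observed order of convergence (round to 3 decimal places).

p ≈ ln(e_8/e_7) / ln(e_7/e_6)
  = ln(2.105×10⁻³/2.094×10⁻²) / ln(2.094×10⁻²/8.744×10⁻²)
  = ln(0.100525) / ln(0.239478)
  = -2.297349 / -1.429294 ≈ 1.607331

1.607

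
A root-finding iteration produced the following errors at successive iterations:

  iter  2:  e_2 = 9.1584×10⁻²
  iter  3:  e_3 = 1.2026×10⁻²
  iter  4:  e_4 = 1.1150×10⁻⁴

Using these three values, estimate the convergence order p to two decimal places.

p ≈ ln(e_4/e_3) / ln(e_3/e_2)
  = ln(1.1150×10⁻⁴/1.2026×10⁻²) / ln(1.2026×10⁻²/9.1584×10⁻²)
  = ln(0.00927158) / ln(0.131311)
  = -4.68080 / -2.03019 ≈ 2.30560

2.31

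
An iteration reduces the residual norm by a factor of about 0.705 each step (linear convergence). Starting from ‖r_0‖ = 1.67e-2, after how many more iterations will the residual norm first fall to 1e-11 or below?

After k steps, ‖r_k‖ ≈ 1.67e-2·0.705^k.
Need 0.705^k ≤ 1e-11/1.67e-2 = 5.98802e-10.
k ≥ ln(5.98802e-10)/ln(0.705) = -21.2361/-0.34956 = 60.751.
Smallest integer k = 61.

61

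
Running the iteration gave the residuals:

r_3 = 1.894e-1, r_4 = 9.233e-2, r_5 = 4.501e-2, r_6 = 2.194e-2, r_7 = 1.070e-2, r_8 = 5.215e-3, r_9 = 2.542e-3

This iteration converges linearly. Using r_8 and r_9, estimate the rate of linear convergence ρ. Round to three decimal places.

0.487

ρ ≈ r_9/r_8 = 2.542e-3/5.215e-3 = 0.48744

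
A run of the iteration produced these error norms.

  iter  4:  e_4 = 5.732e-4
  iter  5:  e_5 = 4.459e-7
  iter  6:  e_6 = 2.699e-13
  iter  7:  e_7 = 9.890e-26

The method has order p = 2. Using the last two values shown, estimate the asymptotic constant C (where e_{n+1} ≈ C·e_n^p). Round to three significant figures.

1.36

C ≈ e_7 / e_6^2
  = 9.890e-26 / (2.699e-13)^2
  = 9.890e-26 / 7.2846e-26 ≈ 1.3577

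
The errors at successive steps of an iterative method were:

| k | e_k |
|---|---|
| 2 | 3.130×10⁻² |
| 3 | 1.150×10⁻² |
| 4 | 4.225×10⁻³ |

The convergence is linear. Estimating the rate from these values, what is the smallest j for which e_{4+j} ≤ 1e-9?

16

Rate ρ ≈ e_4/e_3 = 4.225×10⁻³/1.150×10⁻² = 0.3674.
After j more steps, e_{4+j} ≈ 4.225×10⁻³·ρ^j; need ρ^j ≤ 1e-9/4.225×10⁻³ = 2.36686e-07.
j ≥ ln(2.36686e-07)/ln(0.3674) = -15.2565/-1.00130 = 15.237.
So 16 more iterations are needed.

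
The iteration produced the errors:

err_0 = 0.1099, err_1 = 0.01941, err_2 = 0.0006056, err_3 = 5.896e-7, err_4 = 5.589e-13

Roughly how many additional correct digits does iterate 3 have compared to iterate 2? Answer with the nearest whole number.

3

Digits gained ≈ log₁₀(err_2/err_3) = log₁₀(0.0006056/5.896e-7) = log₁₀(1027.14) ≈ 3.012.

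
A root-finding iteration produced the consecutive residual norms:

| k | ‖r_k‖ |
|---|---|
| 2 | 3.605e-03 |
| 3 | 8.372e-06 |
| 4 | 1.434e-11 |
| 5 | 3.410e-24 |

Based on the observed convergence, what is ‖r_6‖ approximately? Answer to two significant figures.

7.9e-52

First estimate the order: p ≈ ln(‖r_5‖/‖r_4‖) / ln(‖r_4‖/‖r_3‖) = ln(3.410e-24/1.434e-11)/ln(1.434e-11/8.372e-06) = ln(2.37796e-13)/ln(1.71285e-06) ≈ 2.1892.
Then ‖r_6‖ ≈ ‖r_5‖·(‖r_5‖/‖r_4‖)^p = 3.410e-24·(2.37796e-13)^2.1892 = 3.410e-24·2.312e-28 ≈ 7.884e-52.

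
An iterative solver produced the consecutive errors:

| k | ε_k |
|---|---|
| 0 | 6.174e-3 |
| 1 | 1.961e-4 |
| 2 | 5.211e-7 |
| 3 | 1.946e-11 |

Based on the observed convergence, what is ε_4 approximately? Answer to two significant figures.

4.8e-19

First estimate the order: p ≈ ln(ε_3/ε_2) / ln(ε_2/ε_1) = ln(1.946e-11/5.211e-7)/ln(5.211e-7/1.961e-4) = ln(3.73441e-05)/ln(0.00265732) ≈ 1.7192.
Then ε_4 ≈ ε_3·(ε_3/ε_2)^p = 1.946e-11·(3.73441e-05)^1.7192 = 1.946e-11·2.4421e-08 ≈ 4.752e-19.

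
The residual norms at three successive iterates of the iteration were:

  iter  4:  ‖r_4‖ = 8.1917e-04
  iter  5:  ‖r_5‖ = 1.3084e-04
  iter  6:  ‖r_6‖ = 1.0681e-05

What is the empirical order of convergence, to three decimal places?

1.366

p ≈ ln(‖r_6‖/‖r_5‖) / ln(‖r_5‖/‖r_4‖)
  = ln(1.0681e-05/1.3084e-04) / ln(1.3084e-04/8.1917e-04)
  = ln(0.0816341) / ln(0.159723)
  = -2.505508 / -1.834314 ≈ 1.365910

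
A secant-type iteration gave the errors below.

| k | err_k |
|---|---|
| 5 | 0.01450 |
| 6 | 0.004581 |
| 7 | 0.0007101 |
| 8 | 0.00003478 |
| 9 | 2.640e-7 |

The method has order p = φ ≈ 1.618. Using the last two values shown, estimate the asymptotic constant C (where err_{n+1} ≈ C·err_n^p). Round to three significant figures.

4.32

C ≈ err_9 / err_8^1.618
  = 2.640e-7 / (0.00003478)^1.618
  = 2.640e-7 / 6.10761e-08 ≈ 4.3225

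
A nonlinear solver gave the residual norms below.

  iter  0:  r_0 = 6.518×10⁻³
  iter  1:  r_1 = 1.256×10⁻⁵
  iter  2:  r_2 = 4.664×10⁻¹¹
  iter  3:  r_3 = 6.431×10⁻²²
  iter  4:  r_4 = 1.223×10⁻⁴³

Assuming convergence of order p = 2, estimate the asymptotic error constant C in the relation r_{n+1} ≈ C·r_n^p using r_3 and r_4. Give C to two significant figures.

C ≈ r_4 / r_3^2
  = 1.223×10⁻⁴³ / (6.431×10⁻²²)^2
  = 1.223×10⁻⁴³ / 4.13578e-43 ≈ 0.29571

0.30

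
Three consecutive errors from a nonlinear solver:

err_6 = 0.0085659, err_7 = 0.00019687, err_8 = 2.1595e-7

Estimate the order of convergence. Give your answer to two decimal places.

p ≈ ln(err_8/err_7) / ln(err_7/err_6)
  = ln(2.1595e-7/0.00019687) / ln(0.00019687/0.0085659)
  = ln(0.00109692) / ln(0.022983)
  = -6.81525 / -3.77300 ≈ 1.80632

1.81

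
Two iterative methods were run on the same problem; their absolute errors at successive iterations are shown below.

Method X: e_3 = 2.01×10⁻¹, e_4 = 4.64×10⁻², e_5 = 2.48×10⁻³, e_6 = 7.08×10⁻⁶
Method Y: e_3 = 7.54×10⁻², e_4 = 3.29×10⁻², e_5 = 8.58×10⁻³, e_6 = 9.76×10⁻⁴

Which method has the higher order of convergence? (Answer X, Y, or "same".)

Method X: p ≈ ln(7.08×10⁻⁶/2.48×10⁻³)/ln(2.48×10⁻³/4.64×10⁻²) ≈ 2.00.
Method Y: p ≈ ln(9.76×10⁻⁴/8.58×10⁻³)/ln(8.58×10⁻³/3.29×10⁻²) ≈ 1.62.
Method X has the higher order (≈2.0 vs ≈1.6).

X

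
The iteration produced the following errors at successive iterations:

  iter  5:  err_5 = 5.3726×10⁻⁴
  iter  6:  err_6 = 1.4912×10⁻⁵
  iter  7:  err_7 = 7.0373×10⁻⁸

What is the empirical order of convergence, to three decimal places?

1.494

p ≈ ln(err_7/err_6) / ln(err_6/err_5)
  = ln(7.0373×10⁻⁸/1.4912×10⁻⁵) / ln(1.4912×10⁻⁵/5.3726×10⁻⁴)
  = ln(0.00471922) / ln(0.0277556)
  = -5.356112 / -3.584318 ≈ 1.494318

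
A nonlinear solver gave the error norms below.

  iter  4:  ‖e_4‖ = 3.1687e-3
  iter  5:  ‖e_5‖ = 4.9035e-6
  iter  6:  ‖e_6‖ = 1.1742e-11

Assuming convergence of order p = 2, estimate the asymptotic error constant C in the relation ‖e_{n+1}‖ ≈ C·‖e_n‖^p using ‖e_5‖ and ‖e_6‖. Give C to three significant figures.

0.488

C ≈ ‖e_6‖ / ‖e_5‖^2
  = 1.1742e-11 / (4.9035e-6)^2
  = 1.1742e-11 / 2.40443e-11 ≈ 0.48835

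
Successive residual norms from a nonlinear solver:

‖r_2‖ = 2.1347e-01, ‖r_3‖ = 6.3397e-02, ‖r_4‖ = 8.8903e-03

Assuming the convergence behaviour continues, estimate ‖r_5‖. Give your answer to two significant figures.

First estimate the order: p ≈ ln(‖r_4‖/‖r_3‖) / ln(‖r_3‖/‖r_2‖) = ln(8.8903e-03/6.3397e-02)/ln(6.3397e-02/2.1347e-01) = ln(0.140232)/ln(0.296983) ≈ 1.6181.
Then ‖r_5‖ ≈ ‖r_4‖·(‖r_4‖/‖r_3‖)^p = 8.8903e-03·(0.140232)^1.6181 = 8.8903e-03·0.0416403 ≈ 0.0003702.

3.7e-4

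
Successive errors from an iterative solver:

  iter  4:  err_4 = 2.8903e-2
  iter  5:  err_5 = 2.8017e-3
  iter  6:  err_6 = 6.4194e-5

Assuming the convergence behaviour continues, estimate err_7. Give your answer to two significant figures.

1.4e-7

First estimate the order: p ≈ ln(err_6/err_5) / ln(err_5/err_4) = ln(6.4194e-5/2.8017e-3)/ln(2.8017e-3/2.8903e-2) = ln(0.0229125)/ln(0.0969346) ≈ 1.6180.
Then err_7 ≈ err_6·(err_6/err_5)^p = 6.4194e-5·(0.0229125)^1.6180 = 6.4194e-5·0.00222125 ≈ 1.426e-07.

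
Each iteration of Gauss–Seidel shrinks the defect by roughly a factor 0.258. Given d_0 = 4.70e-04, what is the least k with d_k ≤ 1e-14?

After k steps, d_k ≈ 4.70e-04·0.258^k.
Need 0.258^k ≤ 1e-14/4.70e-04 = 2.12766e-11.
k ≥ ln(2.12766e-11)/ln(0.258) = -24.5734/-1.35480 = 18.138.
Smallest integer k = 19.

19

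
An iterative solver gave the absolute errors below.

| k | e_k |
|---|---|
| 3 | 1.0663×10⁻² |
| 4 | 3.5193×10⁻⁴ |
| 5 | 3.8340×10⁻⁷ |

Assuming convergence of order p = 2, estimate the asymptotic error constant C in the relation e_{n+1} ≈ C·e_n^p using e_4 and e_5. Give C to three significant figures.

3.10

C ≈ e_5 / e_4^2
  = 3.8340×10⁻⁷ / (3.5193×10⁻⁴)^2
  = 3.8340×10⁻⁷ / 1.23855e-07 ≈ 3.0956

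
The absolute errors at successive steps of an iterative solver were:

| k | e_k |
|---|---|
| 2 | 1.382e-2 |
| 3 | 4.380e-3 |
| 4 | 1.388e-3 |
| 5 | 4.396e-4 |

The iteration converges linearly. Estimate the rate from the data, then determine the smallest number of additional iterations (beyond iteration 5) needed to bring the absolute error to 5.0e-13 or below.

Rate ρ ≈ e_5/e_4 = 4.396e-4/1.388e-3 = 0.3167.
After j more steps, e_{5+j} ≈ 4.396e-4·ρ^j; need ρ^j ≤ 5.0e-13/4.396e-4 = 1.1374e-09.
j ≥ ln(1.1374e-09)/ln(0.3167) = -20.5945/-1.14980 = 17.911.
So 18 more iterations are needed.

18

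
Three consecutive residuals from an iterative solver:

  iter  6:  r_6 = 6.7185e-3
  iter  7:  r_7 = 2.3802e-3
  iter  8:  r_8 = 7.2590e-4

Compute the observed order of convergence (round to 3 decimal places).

p ≈ ln(r_8/r_7) / ln(r_7/r_6)
  = ln(7.2590e-4/2.3802e-3) / ln(2.3802e-3/6.7185e-3)
  = ln(0.304974) / ln(0.354276)
  = -1.187529 / -1.037679 ≈ 1.144409

1.144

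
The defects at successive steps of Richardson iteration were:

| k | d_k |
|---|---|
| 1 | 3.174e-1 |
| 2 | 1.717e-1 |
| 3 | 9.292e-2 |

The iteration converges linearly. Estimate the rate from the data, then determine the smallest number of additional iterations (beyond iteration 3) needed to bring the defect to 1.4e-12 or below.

Rate ρ ≈ d_3/d_2 = 9.292e-2/1.717e-1 = 0.5412.
After j more steps, d_{3+j} ≈ 9.292e-2·ρ^j; need ρ^j ≤ 1.4e-12/9.292e-2 = 1.50667e-11.
j ≥ ln(1.50667e-11)/ln(0.5412) = -24.9185/-0.61397 = 40.586.
So 41 more iterations are needed.

41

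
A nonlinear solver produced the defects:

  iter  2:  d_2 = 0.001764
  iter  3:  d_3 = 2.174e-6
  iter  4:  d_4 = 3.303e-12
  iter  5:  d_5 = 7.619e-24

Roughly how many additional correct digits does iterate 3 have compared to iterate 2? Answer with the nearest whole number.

Digits gained ≈ log₁₀(d_2/d_3) = log₁₀(0.001764/2.174e-6) = log₁₀(811.408) ≈ 2.909.

3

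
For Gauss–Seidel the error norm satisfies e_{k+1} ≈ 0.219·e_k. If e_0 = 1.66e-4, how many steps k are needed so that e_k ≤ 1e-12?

13

After k steps, e_k ≈ 1.66e-4·0.219^k.
Need 0.219^k ≤ 1e-12/1.66e-4 = 6.0241e-09.
k ≥ ln(6.0241e-09)/ln(0.219) = -18.9275/-1.51868 = 12.463.
Smallest integer k = 13.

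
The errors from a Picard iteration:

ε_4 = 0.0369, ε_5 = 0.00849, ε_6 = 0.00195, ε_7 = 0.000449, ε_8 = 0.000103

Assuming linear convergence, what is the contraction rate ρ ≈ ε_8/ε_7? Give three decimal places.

0.229

ρ ≈ ε_8/ε_7 = 0.000103/0.000449 = 0.22940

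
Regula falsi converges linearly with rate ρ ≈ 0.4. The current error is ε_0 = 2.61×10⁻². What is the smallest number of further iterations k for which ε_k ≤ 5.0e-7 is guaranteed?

12

After k steps, ε_k ≈ 2.61×10⁻²·0.4^k.
Need 0.4^k ≤ 5.0e-7/2.61×10⁻² = 1.91571e-05.
k ≥ ln(1.91571e-05)/ln(0.4) = -10.8628/-0.91629 = 11.855.
Smallest integer k = 12.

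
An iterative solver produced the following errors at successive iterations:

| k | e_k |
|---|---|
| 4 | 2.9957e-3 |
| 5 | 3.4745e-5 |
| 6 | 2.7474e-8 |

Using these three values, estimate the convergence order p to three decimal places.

1.603

p ≈ ln(e_6/e_5) / ln(e_5/e_4)
  = ln(2.7474e-8/3.4745e-5) / ln(3.4745e-5/2.9957e-3)
  = ln(0.000790732) / ln(0.0115983)
  = -7.142551 / -4.456897 ≈ 1.602584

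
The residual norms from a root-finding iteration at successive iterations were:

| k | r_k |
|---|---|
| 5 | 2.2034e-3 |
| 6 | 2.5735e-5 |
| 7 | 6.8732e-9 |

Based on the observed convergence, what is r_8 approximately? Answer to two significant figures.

First estimate the order: p ≈ ln(r_7/r_6) / ln(r_6/r_5) = ln(6.8732e-9/2.5735e-5)/ln(2.5735e-5/2.2034e-3) = ln(0.000267076)/ln(0.0116797) ≈ 1.8490.
Then r_8 ≈ r_7·(r_7/r_6)^p = 6.8732e-9·(0.000267076)^1.8490 = 6.8732e-9·2.47086e-07 ≈ 1.698e-15.

1.7e-15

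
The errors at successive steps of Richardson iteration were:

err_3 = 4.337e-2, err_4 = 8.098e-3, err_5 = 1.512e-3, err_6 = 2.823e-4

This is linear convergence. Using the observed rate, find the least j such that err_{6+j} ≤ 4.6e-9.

7

Rate ρ ≈ err_6/err_5 = 2.823e-4/1.512e-3 = 0.1867.
After j more steps, err_{6+j} ≈ 2.823e-4·ρ^j; need ρ^j ≤ 4.6e-9/2.823e-4 = 1.62947e-05.
j ≥ ln(1.62947e-05)/ln(0.1867) = -11.0247/-1.67825 = 6.569.
So 7 more iterations are needed.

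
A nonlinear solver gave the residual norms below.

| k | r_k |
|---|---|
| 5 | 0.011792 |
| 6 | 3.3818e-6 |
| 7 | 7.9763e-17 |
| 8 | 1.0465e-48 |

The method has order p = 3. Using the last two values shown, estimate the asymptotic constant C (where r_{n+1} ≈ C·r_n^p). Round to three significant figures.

2.06

C ≈ r_8 / r_7^3
  = 1.0465e-48 / (7.9763e-17)^3
  = 1.0465e-48 / 5.07463e-49 ≈ 2.0622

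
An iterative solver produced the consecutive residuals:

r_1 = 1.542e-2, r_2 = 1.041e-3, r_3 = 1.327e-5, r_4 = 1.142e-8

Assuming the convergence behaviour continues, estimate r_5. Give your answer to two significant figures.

First estimate the order: p ≈ ln(r_4/r_3) / ln(r_3/r_2) = ln(1.142e-8/1.327e-5)/ln(1.327e-5/1.041e-3) = ln(0.000860588)/ln(0.0127474) ≈ 1.6179.
Then r_5 ≈ r_4·(r_4/r_3)^p = 1.142e-8·(0.000860588)^1.6179 = 1.142e-8·1.09851e-05 ≈ 1.254e-13.

1.3e-13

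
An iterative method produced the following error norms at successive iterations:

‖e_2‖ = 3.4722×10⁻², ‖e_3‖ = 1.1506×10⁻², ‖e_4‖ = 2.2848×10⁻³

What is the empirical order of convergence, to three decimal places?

1.464

p ≈ ln(‖e_4‖/‖e_3‖) / ln(‖e_3‖/‖e_2‖)
  = ln(2.2848×10⁻³/1.1506×10⁻²) / ln(1.1506×10⁻²/3.4722×10⁻²)
  = ln(0.198575) / ln(0.331375)
  = -1.616588 / -1.104505 ≈ 1.463631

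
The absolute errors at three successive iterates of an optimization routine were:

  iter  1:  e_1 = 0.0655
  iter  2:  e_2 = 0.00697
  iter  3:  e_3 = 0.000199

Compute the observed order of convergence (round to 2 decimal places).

1.59

p ≈ ln(e_3/e_2) / ln(e_2/e_1)
  = ln(0.000199/0.00697) / ln(0.00697/0.0655)
  = ln(0.0285509) / ln(0.106412)
  = -3.55607 / -2.24044 ≈ 1.58722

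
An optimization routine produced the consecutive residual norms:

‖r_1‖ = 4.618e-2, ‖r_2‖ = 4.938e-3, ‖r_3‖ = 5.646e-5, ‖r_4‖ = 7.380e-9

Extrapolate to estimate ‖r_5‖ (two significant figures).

First estimate the order: p ≈ ln(‖r_4‖/‖r_3‖) / ln(‖r_3‖/‖r_2‖) = ln(7.380e-9/5.646e-5)/ln(5.646e-5/4.938e-3) = ln(0.000130712)/ln(0.0114338) ≈ 2.0000.
Then ‖r_5‖ ≈ ‖r_4‖·(‖r_4‖/‖r_3‖)^p = 7.380e-9·(0.000130712)^2.0000 = 7.380e-9·1.70856e-08 ≈ 1.261e-16.

1.3e-16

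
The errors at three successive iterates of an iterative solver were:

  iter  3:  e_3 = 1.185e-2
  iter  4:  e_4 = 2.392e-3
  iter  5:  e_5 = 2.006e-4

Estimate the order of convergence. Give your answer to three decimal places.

p ≈ ln(e_5/e_4) / ln(e_4/e_3)
  = ln(2.006e-4/2.392e-3) / ln(2.392e-3/1.185e-2)
  = ln(0.0838629) / ln(0.201857)
  = -2.478572 / -1.600196 ≈ 1.548918

1.549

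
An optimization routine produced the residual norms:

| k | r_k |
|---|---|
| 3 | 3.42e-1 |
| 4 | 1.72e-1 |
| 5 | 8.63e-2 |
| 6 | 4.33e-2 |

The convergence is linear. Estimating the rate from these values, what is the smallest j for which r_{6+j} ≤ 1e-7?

Rate ρ ≈ r_6/r_5 = 4.33e-2/8.63e-2 = 0.5017.
After j more steps, r_{6+j} ≈ 4.33e-2·ρ^j; need ρ^j ≤ 1e-7/4.33e-2 = 2.30947e-06.
j ≥ ln(2.30947e-06)/ln(0.5017) = -12.9785/-0.68975 = 18.816.
So 19 more iterations are needed.

19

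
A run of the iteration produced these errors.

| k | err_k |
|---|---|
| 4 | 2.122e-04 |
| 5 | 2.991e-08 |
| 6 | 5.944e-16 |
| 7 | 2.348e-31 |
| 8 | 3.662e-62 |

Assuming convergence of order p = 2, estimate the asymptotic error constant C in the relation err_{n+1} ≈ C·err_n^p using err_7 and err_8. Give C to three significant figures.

C ≈ err_8 / err_7^2
  = 3.662e-62 / (2.348e-31)^2
  = 3.662e-62 / 5.5131e-62 ≈ 0.66424

0.664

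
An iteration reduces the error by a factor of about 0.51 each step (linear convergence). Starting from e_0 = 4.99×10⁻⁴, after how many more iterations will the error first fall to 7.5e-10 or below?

After k steps, e_k ≈ 4.99×10⁻⁴·0.51^k.
Need 0.51^k ≤ 7.5e-10/4.99×10⁻⁴ = 1.50301e-06.
k ≥ ln(1.50301e-06)/ln(0.51) = -13.4080/-0.67334 = 19.913.
Smallest integer k = 20.

20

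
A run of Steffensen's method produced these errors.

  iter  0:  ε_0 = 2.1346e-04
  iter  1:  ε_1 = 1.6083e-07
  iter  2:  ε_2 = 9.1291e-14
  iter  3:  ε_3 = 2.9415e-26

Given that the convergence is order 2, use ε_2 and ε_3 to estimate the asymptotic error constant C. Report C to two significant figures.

3.5

C ≈ ε_3 / ε_2^2
  = 2.9415e-26 / (9.1291e-14)^2
  = 2.9415e-26 / 8.33405e-27 ≈ 3.5295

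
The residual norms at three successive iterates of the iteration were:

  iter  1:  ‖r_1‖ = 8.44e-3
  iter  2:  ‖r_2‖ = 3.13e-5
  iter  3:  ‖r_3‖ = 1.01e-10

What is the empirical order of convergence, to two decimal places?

p ≈ ln(‖r_3‖/‖r_2‖) / ln(‖r_2‖/‖r_1‖)
  = ln(1.01e-10/3.13e-5) / ln(3.13e-5/8.44e-3)
  = ln(3.22684e-06) / ln(0.00370853)
  = -12.64401 / -5.59712 ≈ 2.25902

2.26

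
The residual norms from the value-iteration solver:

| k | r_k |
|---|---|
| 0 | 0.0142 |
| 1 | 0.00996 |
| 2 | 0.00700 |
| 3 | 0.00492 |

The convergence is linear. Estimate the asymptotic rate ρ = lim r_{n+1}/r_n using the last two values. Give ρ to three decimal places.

ρ ≈ r_3/r_2 = 0.00492/0.00700 = 0.70286

0.703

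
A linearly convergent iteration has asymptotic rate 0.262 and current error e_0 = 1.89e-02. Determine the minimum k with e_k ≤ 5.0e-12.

17

After k steps, e_k ≈ 1.89e-02·0.262^k.
Need 0.262^k ≤ 5.0e-12/1.89e-02 = 2.6455e-10.
k ≥ ln(2.6455e-10)/ln(0.262) = -22.0530/-1.33941 = 16.465.
Smallest integer k = 17.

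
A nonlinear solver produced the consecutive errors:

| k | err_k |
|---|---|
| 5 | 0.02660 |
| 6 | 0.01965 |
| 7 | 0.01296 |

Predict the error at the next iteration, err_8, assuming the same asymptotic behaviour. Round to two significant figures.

7.3e-3

First estimate the order: p ≈ ln(err_7/err_6) / ln(err_6/err_5) = ln(0.01296/0.01965)/ln(0.01965/0.02660) = ln(0.659542)/ln(0.738722) ≈ 1.3744.
Then err_8 ≈ err_7·(err_7/err_6)^p = 0.01296·(0.659542)^1.3744 = 0.01296·0.564374 ≈ 0.007314.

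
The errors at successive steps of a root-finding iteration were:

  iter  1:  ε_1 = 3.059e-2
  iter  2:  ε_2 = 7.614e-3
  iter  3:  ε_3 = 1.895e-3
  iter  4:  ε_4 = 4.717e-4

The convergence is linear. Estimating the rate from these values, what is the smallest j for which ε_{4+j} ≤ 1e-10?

12

Rate ρ ≈ ε_4/ε_3 = 4.717e-4/1.895e-3 = 0.2489.
After j more steps, ε_{4+j} ≈ 4.717e-4·ρ^j; need ρ^j ≤ 1e-10/4.717e-4 = 2.11999e-07.
j ≥ ln(2.11999e-07)/ln(0.2489) = -15.3667/-1.39070 = 11.050.
So 12 more iterations are needed.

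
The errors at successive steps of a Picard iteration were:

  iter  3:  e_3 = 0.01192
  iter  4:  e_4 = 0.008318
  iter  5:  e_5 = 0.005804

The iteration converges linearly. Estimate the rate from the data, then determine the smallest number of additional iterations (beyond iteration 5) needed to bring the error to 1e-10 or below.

50

Rate ρ ≈ e_5/e_4 = 0.005804/0.008318 = 0.6978.
After j more steps, e_{5+j} ≈ 0.005804·ρ^j; need ρ^j ≤ 1e-10/0.005804 = 1.72295e-08.
j ≥ ln(1.72295e-08)/ln(0.6978) = -17.8766/-0.35982 = 49.682.
So 50 more iterations are needed.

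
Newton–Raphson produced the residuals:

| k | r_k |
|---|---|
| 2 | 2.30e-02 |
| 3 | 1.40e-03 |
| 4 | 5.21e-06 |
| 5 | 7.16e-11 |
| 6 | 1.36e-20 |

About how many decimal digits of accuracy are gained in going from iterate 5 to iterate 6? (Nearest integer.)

Digits gained ≈ log₁₀(r_5/r_6) = log₁₀(7.16e-11/1.36e-20) = log₁₀(5.26471e+09) ≈ 9.721.

10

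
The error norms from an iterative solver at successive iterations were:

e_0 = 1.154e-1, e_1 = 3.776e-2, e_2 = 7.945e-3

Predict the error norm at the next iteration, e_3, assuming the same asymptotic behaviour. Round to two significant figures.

First estimate the order: p ≈ ln(e_2/e_1) / ln(e_1/e_0) = ln(7.945e-3/3.776e-2)/ln(3.776e-2/1.154e-1) = ln(0.210408)/ln(0.32721) ≈ 1.3952.
Then e_3 ≈ e_2·(e_2/e_1)^p = 7.945e-3·(0.210408)^1.3952 = 7.945e-3·0.113641 ≈ 0.0009029.

9.0e-4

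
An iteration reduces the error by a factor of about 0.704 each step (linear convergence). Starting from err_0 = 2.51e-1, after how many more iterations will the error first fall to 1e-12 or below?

After k steps, err_k ≈ 2.51e-1·0.704^k.
Need 0.704^k ≤ 1e-12/2.51e-1 = 3.98406e-12.
k ≥ ln(3.98406e-12)/ln(0.704) = -26.2487/-0.35098 = 74.787.
Smallest integer k = 75.

75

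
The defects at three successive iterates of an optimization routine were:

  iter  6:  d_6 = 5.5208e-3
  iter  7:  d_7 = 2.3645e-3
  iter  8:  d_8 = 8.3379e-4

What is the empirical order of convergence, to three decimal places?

1.229

p ≈ ln(d_8/d_7) / ln(d_7/d_6)
  = ln(8.3379e-4/2.3645e-3) / ln(2.3645e-3/5.5208e-3)
  = ln(0.352628) / ln(0.428289)
  = -1.042342 / -0.847957 ≈ 1.229239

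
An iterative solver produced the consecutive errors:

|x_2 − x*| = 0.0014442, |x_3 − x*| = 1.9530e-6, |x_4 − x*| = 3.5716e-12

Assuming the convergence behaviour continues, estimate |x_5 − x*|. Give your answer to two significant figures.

First estimate the order: p ≈ ln(|x_4 − x*|/|x_3 − x*|) / ln(|x_3 − x*|/|x_2 − x*|) = ln(3.5716e-12/1.9530e-6)/ln(1.9530e-6/0.0014442) = ln(1.82878e-06)/ln(0.00135231) ≈ 2.0000.
Then |x_5 − x*| ≈ |x_4 − x*|·(|x_4 − x*|/|x_3 − x*|)^p = 3.5716e-12·(1.82878e-06)^2.0000 = 3.5716e-12·3.34444e-12 ≈ 1.195e-23.

1.2e-23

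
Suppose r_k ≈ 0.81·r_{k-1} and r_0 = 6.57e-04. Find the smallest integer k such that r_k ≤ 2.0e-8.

After k steps, r_k ≈ 6.57e-04·0.81^k.
Need 0.81^k ≤ 2.0e-8/6.57e-04 = 3.04414e-05.
k ≥ ln(3.04414e-05)/ln(0.81) = -10.3997/-0.21072 = 49.353.
Smallest integer k = 50.

50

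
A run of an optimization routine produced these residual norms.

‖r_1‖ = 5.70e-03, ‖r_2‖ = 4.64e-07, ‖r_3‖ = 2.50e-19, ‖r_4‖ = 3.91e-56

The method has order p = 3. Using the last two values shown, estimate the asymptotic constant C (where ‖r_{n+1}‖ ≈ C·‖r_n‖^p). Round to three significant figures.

2.50

C ≈ ‖r_4‖ / ‖r_3‖^3
  = 3.91e-56 / (2.50e-19)^3
  = 3.91e-56 / 1.5625e-56 ≈ 2.5024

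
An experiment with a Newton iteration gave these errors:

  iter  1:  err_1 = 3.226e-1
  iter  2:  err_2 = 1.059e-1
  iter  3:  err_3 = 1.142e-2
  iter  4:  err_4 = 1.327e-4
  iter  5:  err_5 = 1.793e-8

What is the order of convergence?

Consecutive ratios: err_5/err_4 = 1.793e-8/1.327e-4 = 0.000135117, err_4/err_3 = 1.327e-4/1.142e-2 = 0.01162.
p ≈ ln(0.000135117)/ln(0.01162) = -8.9094/-4.4550 ≈ 2.00.
So the convergence is quadratic (order 2).

2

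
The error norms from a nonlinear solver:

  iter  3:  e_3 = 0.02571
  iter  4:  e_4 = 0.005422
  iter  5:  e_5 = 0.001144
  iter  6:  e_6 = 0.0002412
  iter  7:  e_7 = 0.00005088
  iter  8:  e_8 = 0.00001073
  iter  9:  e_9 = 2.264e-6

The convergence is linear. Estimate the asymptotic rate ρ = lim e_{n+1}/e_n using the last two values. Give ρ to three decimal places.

ρ ≈ e_9/e_8 = 2.264e-6/0.00001073 = 0.21100

0.211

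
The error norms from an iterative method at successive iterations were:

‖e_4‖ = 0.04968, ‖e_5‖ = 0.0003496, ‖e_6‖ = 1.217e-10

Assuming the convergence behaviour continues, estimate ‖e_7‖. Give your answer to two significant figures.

First estimate the order: p ≈ ln(‖e_6‖/‖e_5‖) / ln(‖e_5‖/‖e_4‖) = ln(1.217e-10/0.0003496)/ln(0.0003496/0.04968) = ln(3.48112e-07)/ln(0.00703704) ≈ 3.0002.
Then ‖e_7‖ ≈ ‖e_6‖·(‖e_6‖/‖e_5‖)^p = 1.217e-10·(3.48112e-07)^3.0002 = 1.217e-10·4.20596e-20 ≈ 5.119e-30.

5.1e-30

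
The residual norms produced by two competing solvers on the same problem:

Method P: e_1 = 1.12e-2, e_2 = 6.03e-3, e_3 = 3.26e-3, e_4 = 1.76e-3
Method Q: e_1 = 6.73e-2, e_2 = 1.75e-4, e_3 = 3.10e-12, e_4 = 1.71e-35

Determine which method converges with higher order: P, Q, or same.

Q

Method P: p ≈ ln(1.76e-3/3.26e-3)/ln(3.26e-3/6.03e-3) ≈ 1.00.
Method Q: p ≈ ln(1.71e-35/3.10e-12)/ln(3.10e-12/1.75e-4) ≈ 3.00.
Method Q has the higher order (≈3.0 vs ≈1.0).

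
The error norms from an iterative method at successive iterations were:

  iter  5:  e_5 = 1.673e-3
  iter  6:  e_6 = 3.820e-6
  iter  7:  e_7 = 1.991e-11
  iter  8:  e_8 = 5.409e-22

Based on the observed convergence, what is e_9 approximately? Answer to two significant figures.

First estimate the order: p ≈ ln(e_8/e_7) / ln(e_7/e_6) = ln(5.409e-22/1.991e-11)/ln(1.991e-11/3.820e-6) = ln(2.71673e-11)/ln(5.21204e-06) ≈ 2.0000.
Then e_9 ≈ e_8·(e_8/e_7)^p = 5.409e-22·(2.71673e-11)^2.0000 = 5.409e-22·7.38062e-22 ≈ 3.992e-43.

4.0e-43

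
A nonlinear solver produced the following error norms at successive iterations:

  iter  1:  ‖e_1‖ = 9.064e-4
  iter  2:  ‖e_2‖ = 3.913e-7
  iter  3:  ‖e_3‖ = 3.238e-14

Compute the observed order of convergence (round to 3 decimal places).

2.105

p ≈ ln(‖e_3‖/‖e_2‖) / ln(‖e_2‖/‖e_1‖)
  = ln(3.238e-14/3.913e-7) / ln(3.913e-7/9.064e-4)
  = ln(8.27498e-08) / ln(0.000431708)
  = -16.307444 / -7.747761 ≈ 2.104794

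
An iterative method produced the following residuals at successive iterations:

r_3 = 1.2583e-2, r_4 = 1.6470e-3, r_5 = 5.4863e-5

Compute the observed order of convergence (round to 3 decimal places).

p ≈ ln(r_5/r_4) / ln(r_4/r_3)
  = ln(5.4863e-5/1.6470e-3) / ln(1.6470e-3/1.2583e-2)
  = ln(0.0333109) / ln(0.130891)
  = -3.401871 / -2.033390 ≈ 1.673005

1.673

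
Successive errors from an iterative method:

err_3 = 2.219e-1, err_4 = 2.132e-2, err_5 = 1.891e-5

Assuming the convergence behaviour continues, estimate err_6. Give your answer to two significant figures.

1.3e-14

First estimate the order: p ≈ ln(err_5/err_4) / ln(err_4/err_3) = ln(1.891e-5/2.132e-2)/ln(2.132e-2/2.219e-1) = ln(0.000886961)/ln(0.0960793) ≈ 3.0000.
Then err_6 ≈ err_5·(err_5/err_4)^p = 1.891e-5·(0.000886961)^3.0000 = 1.891e-5·6.97772e-10 ≈ 1.319e-14.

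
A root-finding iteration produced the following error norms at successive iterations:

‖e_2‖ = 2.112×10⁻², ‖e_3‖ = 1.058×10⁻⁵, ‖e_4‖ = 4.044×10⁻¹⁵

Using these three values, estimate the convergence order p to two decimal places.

p ≈ ln(‖e_4‖/‖e_3‖) / ln(‖e_3‖/‖e_2‖)
  = ln(4.044×10⁻¹⁵/1.058×10⁻⁵) / ln(1.058×10⁻⁵/2.112×10⁻²)
  = ln(3.82231e-10) / ln(0.000500947)
  = -21.68500 / -7.59901 ≈ 2.85366

2.85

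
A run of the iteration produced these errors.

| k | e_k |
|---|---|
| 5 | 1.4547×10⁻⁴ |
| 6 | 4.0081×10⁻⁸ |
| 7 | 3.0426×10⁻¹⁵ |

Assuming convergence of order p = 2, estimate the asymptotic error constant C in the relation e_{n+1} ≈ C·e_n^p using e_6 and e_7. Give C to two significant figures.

C ≈ e_7 / e_6^2
  = 3.0426×10⁻¹⁵ / (4.0081×10⁻⁸)^2
  = 3.0426×10⁻¹⁵ / 1.60649e-15 ≈ 1.8939

1.9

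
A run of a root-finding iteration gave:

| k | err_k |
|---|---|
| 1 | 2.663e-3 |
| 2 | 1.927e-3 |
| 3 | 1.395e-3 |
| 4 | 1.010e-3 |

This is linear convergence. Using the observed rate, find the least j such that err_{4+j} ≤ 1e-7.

29

Rate ρ ≈ err_4/err_3 = 1.010e-3/1.395e-3 = 0.7240.
After j more steps, err_{4+j} ≈ 1.010e-3·ρ^j; need ρ^j ≤ 1e-7/1.010e-3 = 9.90099e-05.
j ≥ ln(9.90099e-05)/ln(0.7240) = -9.2203/-0.32296 = 28.549.
So 29 more iterations are needed.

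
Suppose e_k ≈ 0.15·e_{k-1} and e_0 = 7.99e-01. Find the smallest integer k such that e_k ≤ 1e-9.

11

After k steps, e_k ≈ 7.99e-01·0.15^k.
Need 0.15^k ≤ 1e-9/7.99e-01 = 1.25156e-09.
k ≥ ln(1.25156e-09)/ln(0.15) = -20.4989/-1.89712 = 10.805.
Smallest integer k = 11.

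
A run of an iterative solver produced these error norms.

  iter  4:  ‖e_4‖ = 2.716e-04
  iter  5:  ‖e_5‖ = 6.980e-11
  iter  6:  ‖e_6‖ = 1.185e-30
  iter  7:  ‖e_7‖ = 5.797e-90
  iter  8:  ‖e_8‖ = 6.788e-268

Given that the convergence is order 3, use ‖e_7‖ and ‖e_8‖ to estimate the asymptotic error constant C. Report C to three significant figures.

3.48

C ≈ ‖e_8‖ / ‖e_7‖^3
  = 6.788e-268 / (5.797e-90)^3
  = 6.788e-268 / 1.94809e-268 ≈ 3.4844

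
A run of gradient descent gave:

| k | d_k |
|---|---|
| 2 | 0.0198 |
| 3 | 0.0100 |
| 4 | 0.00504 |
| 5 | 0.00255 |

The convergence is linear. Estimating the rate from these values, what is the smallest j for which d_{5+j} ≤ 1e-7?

Rate ρ ≈ d_5/d_4 = 0.00255/0.00504 = 0.5060.
After j more steps, d_{5+j} ≈ 0.00255·ρ^j; need ρ^j ≤ 1e-7/0.00255 = 3.92157e-05.
j ≥ ln(3.92157e-05)/ln(0.5060) = -10.1464/-0.68122 = 14.894.
So 15 more iterations are needed.

15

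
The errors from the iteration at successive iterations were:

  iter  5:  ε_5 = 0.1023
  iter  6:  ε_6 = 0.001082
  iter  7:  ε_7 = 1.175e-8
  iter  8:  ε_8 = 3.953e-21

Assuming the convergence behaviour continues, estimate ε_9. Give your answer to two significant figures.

1.8e-52

First estimate the order: p ≈ ln(ε_8/ε_7) / ln(ε_7/ε_6) = ln(3.953e-21/1.175e-8)/ln(1.175e-8/0.001082) = ln(3.36426e-13)/ln(1.08595e-05) ≈ 2.5126.
Then ε_9 ≈ ε_8·(ε_8/ε_7)^p = 3.953e-21·(3.36426e-13)^2.5126 = 3.953e-21·4.57154e-32 ≈ 1.807e-52.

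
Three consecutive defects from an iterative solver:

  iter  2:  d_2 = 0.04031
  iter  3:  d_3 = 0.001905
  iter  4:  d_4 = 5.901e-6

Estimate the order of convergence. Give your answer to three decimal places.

1.893

p ≈ ln(d_4/d_3) / ln(d_3/d_2)
  = ln(5.901e-6/0.001905) / ln(0.001905/0.04031)
  = ln(0.00309764) / ln(0.0472587)
  = -5.777115 / -3.052119 ≈ 1.892821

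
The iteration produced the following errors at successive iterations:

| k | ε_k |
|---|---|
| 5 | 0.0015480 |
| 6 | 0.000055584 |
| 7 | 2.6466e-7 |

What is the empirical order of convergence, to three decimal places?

p ≈ ln(ε_7/ε_6) / ln(ε_6/ε_5)
  = ln(2.6466e-7/0.000055584) / ln(0.000055584/0.0015480)
  = ln(0.00476144) / ln(0.035907)
  = -5.347205 / -3.326823 ≈ 1.607301

1.607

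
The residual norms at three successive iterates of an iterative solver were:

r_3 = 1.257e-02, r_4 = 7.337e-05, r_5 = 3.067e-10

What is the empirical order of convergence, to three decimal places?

2.408

p ≈ ln(r_5/r_4) / ln(r_4/r_3)
  = ln(3.067e-10/7.337e-05) / ln(7.337e-05/1.257e-02)
  = ln(4.18018e-06) / ln(0.00583691)
  = -12.385156 / -5.143554 ≈ 2.407899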